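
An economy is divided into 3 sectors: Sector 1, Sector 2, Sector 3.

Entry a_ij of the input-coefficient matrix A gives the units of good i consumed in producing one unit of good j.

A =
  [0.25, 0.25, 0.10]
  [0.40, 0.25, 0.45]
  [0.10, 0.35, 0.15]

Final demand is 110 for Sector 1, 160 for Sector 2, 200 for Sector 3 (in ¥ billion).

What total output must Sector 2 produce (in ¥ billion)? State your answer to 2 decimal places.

I − A =
  [   0.75    -0.25    -0.10]
  [  -0.40     0.75    -0.45]
  [  -0.10    -0.35     0.85]
Cofactors of I−A, C_ij = (−1)^(i+j)·(minor ij) (rows/columns in the sector order above):
  C_11 = (0.75)(0.85) − (-0.45)(-0.35) = 0.4800
  C_12 = −[(-0.40)(0.85) − (-0.45)(-0.10)] = 0.3850
  C_13 = (-0.40)(-0.35) − (0.75)(-0.10) = 0.2150
  C_21 = −[(-0.25)(0.85) − (-0.10)(-0.35)] = 0.2475
  C_22 = (0.75)(0.85) − (-0.10)(-0.10) = 0.6275
  C_23 = −[(0.75)(-0.35) − (-0.25)(-0.10)] = 0.2875
  C_31 = (-0.25)(-0.45) − (-0.10)(0.75) = 0.1875
  C_32 = −[(0.75)(-0.45) − (-0.10)(-0.40)] = 0.3775
  C_33 = (0.75)(0.75) − (-0.25)(-0.40) = 0.4625
det(I−A) = Σ_j (I−A)_1j·C_1j = (0.75)(0.4800) + (-0.25)(0.3850) + (-0.10)(0.2150) = 0.24225
adj(I−A) = Cᵀ =
  [ 0.4800   0.2475   0.1875]
  [ 0.3850   0.6275   0.3775]
  [ 0.2150   0.2875   0.4625]
(I − A)⁻¹ = adj(I−A) / det(I−A) ≈
  [   1.9814     1.0217     0.7740]
  [   1.5893     2.5903     1.5583]
  [   0.8875     1.1868     1.9092]
x = (I − A)⁻¹ d = adj(I−A)·d / det(I−A), with det(I−A) = 0.24225:
  x_1 = (0.4800·110 + 0.2475·160 + 0.1875·200) / 0.24225 = 129.90 / 0.24225 ≈ 536.22
  x_2 = (0.3850·110 + 0.6275·160 + 0.3775·200) / 0.24225 = 218.25 / 0.24225 ≈ 900.93
  x_3 = (0.2150·110 + 0.2875·160 + 0.4625·200) / 0.24225 = 162.15 / 0.24225 ≈ 669.35

x_2 = 900.93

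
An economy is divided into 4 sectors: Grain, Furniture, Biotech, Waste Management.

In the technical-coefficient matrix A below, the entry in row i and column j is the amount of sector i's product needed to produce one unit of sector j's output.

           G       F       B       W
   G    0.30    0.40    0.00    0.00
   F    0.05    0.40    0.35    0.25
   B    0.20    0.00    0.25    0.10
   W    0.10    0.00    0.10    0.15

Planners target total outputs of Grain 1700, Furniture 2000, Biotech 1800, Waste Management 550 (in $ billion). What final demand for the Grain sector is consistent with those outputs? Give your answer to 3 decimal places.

d_G = 390.000

I − A =
  [   0.70    -0.40     0.00     0.00]
  [  -0.05     0.60    -0.35    -0.25]
  [  -0.20     0.00     0.75    -0.10]
  [  -0.10     0.00    -0.10     0.85]
d = (I − A) x:
  d_G = (+0.70)·1700 + (-0.40)·2000 + (+0.00)·1800 + (+0.00)·550 = 390.000
  d_F = (-0.05)·1700 + (+0.60)·2000 + (-0.35)·1800 + (-0.25)·550 = 347.500
  d_B = (-0.20)·1700 + (+0.00)·2000 + (+0.75)·1800 + (-0.10)·550 = 955.000
  d_W = (-0.10)·1700 + (+0.00)·2000 + (-0.10)·1800 + (+0.85)·550 = 117.500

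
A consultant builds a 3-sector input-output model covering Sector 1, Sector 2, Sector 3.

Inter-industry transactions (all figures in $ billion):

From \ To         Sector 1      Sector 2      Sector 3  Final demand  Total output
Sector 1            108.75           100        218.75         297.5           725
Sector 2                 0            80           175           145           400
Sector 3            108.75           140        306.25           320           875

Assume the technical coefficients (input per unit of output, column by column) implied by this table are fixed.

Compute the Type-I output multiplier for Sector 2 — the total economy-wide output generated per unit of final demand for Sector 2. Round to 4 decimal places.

Technical coefficients a_ij = z_ij / X_j:
  a_11 = 108.75/725 = 0.15, a_21 = 0/725 = 0.00, a_31 = 108.75/725 = 0.15
  a_12 = 100/400 = 0.25, a_22 = 80/400 = 0.20, a_32 = 140/400 = 0.35
  a_13 = 218.75/875 = 0.25, a_23 = 175/875 = 0.20, a_33 = 306.25/875 = 0.35
I − A =
  [   0.85    -0.25    -0.25]
  [   0.00     0.80    -0.20]
  [  -0.15    -0.35     0.65]
Cofactors of I−A, C_ij = (−1)^(i+j)·(minor ij) (rows/columns in the sector order above):
  C_11 = (0.80)(0.65) − (-0.20)(-0.35) = 0.4500
  C_12 = −[(0.00)(0.65) − (-0.20)(-0.15)] = 0.0300
  C_13 = (0.00)(-0.35) − (0.80)(-0.15) = 0.1200
  C_21 = −[(-0.25)(0.65) − (-0.25)(-0.35)] = 0.2500
  C_22 = (0.85)(0.65) − (-0.25)(-0.15) = 0.5150
  C_23 = −[(0.85)(-0.35) − (-0.25)(-0.15)] = 0.3350
  C_31 = (-0.25)(-0.20) − (-0.25)(0.80) = 0.2500
  C_32 = −[(0.85)(-0.20) − (-0.25)(0.00)] = 0.1700
  C_33 = (0.85)(0.80) − (-0.25)(0.00) = 0.6800
det(I−A) = Σ_j (I−A)_1j·C_1j = (0.85)(0.4500) + (-0.25)(0.0300) + (-0.25)(0.1200) = 0.3450
adj(I−A) = Cᵀ =
  [ 0.4500   0.2500   0.2500]
  [ 0.0300   0.5150   0.1700]
  [ 0.1200   0.3350   0.6800]
(I − A)⁻¹ = adj(I−A) / det(I−A) ≈
  [   1.30435     0.72464     0.72464]
  [   0.08696     1.49275     0.49275]
  [   0.34783     0.97101     1.97101]
The output multiplier for sector j is the column-j sum of the Leontief inverse (I − A)⁻¹ = adj(I−A) / det(I−A).
Column 2 of adj(I−A): (0.2500, 0.5150, 0.3350); det(I−A) = 0.3450.
m_2 = (0.2500 + 0.5150 + 0.3350) / 0.3450 = 1.10 / 0.3450 ≈ 3.1884.

m_2 = 3.1884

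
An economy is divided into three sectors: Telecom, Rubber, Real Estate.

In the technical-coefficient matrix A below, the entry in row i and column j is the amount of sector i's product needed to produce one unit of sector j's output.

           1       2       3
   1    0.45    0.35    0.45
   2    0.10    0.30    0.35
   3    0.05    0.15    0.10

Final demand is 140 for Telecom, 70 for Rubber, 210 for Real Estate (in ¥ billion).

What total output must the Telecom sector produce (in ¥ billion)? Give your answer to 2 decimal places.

I − A =
  [   0.55    -0.35    -0.45]
  [  -0.10     0.70    -0.35]
  [  -0.05    -0.15     0.90]
Cofactors of I−A, C_ij = (−1)^(i+j)·(minor ij) (rows/columns in the sector order above):
  C_11 = (0.70)(0.90) − (-0.35)(-0.15) = 0.5775
  C_12 = −[(-0.10)(0.90) − (-0.35)(-0.05)] = 0.1075
  C_13 = (-0.10)(-0.15) − (0.70)(-0.05) = 0.0500
  C_21 = −[(-0.35)(0.90) − (-0.45)(-0.15)] = 0.3825
  C_22 = (0.55)(0.90) − (-0.45)(-0.05) = 0.4725
  C_23 = −[(0.55)(-0.15) − (-0.35)(-0.05)] = 0.1000
  C_31 = (-0.35)(-0.35) − (-0.45)(0.70) = 0.4375
  C_32 = −[(0.55)(-0.35) − (-0.45)(-0.10)] = 0.2375
  C_33 = (0.55)(0.70) − (-0.35)(-0.10) = 0.3500
det(I−A) = Σ_j (I−A)_1j·C_1j = (0.55)(0.5775) + (-0.35)(0.1075) + (-0.45)(0.0500) = 0.2575
adj(I−A) = Cᵀ =
  [ 0.5775   0.3825   0.4375]
  [ 0.1075   0.4725   0.2375]
  [ 0.0500   0.1000   0.3500]
(I − A)⁻¹ = adj(I−A) / det(I−A) ≈
  [   2.2427     1.4854     1.6990]
  [   0.4175     1.8350     0.9223]
  [   0.1942     0.3883     1.3592]
x = (I − A)⁻¹ d = adj(I−A)·d / det(I−A), with det(I−A) = 0.2575:
  x_1 = (0.5775·140 + 0.3825·70 + 0.4375·210) / 0.2575 = 199.50 / 0.2575 ≈ 774.76
  x_2 = (0.1075·140 + 0.4725·70 + 0.2375·210) / 0.2575 = 98.00 / 0.2575 ≈ 380.58
  x_3 = (0.0500·140 + 0.1000·70 + 0.3500·210) / 0.2575 = 87.50 / 0.2575 ≈ 339.81

x_1 = 774.76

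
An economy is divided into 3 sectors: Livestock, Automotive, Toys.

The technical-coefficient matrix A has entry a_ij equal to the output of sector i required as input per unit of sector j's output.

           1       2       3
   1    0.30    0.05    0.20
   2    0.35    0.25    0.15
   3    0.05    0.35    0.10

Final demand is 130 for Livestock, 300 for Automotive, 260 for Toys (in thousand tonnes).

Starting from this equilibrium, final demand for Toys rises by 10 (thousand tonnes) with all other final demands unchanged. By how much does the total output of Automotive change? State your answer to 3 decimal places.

I − A =
  [   0.70    -0.05    -0.20]
  [  -0.35     0.75    -0.15]
  [  -0.05    -0.35     0.90]
Cofactors of I−A, C_ij = (−1)^(i+j)·(minor ij) (rows/columns in the sector order above):
  C_11 = (0.75)(0.90) − (-0.15)(-0.35) = 0.6225
  C_12 = −[(-0.35)(0.90) − (-0.15)(-0.05)] = 0.3225
  C_13 = (-0.35)(-0.35) − (0.75)(-0.05) = 0.1600
  C_21 = −[(-0.05)(0.90) − (-0.20)(-0.35)] = 0.1150
  C_22 = (0.70)(0.90) − (-0.20)(-0.05) = 0.6200
  C_23 = −[(0.70)(-0.35) − (-0.05)(-0.05)] = 0.2475
  C_31 = (-0.05)(-0.15) − (-0.20)(0.75) = 0.1575
  C_32 = −[(0.70)(-0.15) − (-0.20)(-0.35)] = 0.1750
  C_33 = (0.70)(0.75) − (-0.05)(-0.35) = 0.5075
det(I−A) = Σ_j (I−A)_1j·C_1j = (0.70)(0.6225) + (-0.05)(0.3225) + (-0.20)(0.1600) = 0.387625
adj(I−A) = Cᵀ =
  [ 0.6225   0.1150   0.1575]
  [ 0.3225   0.6200   0.1750]
  [ 0.1600   0.2475   0.5075]
(I − A)⁻¹ = adj(I−A) / det(I−A) ≈
  [   1.6059     0.2967     0.4063]
  [   0.8320     1.5995     0.4515]
  [   0.4128     0.6385     1.3093]
Δx = (I − A)⁻¹ Δd with Δd having +10 in the Toys component and 0 elsewhere.
So Δx_2 = L_23 · (+10), where L_23 = adj(I−A)_23 / det(I−A) = 0.1750 / 0.387625.
Δx_2 = 0.1750 × (+10) / 0.387625 = 1.75 / 0.387625 ≈ 4.515.

Δx_2 = 4.515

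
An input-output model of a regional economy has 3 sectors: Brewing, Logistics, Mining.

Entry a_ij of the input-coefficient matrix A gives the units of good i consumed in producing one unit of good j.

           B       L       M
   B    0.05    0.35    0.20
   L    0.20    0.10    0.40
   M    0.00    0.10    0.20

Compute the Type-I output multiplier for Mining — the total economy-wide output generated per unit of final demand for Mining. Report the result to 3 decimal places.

I − A =
  [   0.95    -0.35    -0.20]
  [  -0.20     0.90    -0.40]
  [   0.00    -0.10     0.80]
Cofactors of I−A, C_ij = (−1)^(i+j)·(minor ij) (rows/columns in the sector order above):
  C_11 = (0.90)(0.80) − (-0.40)(-0.10) = 0.6800
  C_12 = −[(-0.20)(0.80) − (-0.40)(0.00)] = 0.1600
  C_13 = (-0.20)(-0.10) − (0.90)(0.00) = 0.0200
  C_21 = −[(-0.35)(0.80) − (-0.20)(-0.10)] = 0.3000
  C_22 = (0.95)(0.80) − (-0.20)(0.00) = 0.7600
  C_23 = −[(0.95)(-0.10) − (-0.35)(0.00)] = 0.0950
  C_31 = (-0.35)(-0.40) − (-0.20)(0.90) = 0.3200
  C_32 = −[(0.95)(-0.40) − (-0.20)(-0.20)] = 0.4200
  C_33 = (0.95)(0.90) − (-0.35)(-0.20) = 0.7850
det(I−A) = Σ_j (I−A)_1j·C_1j = (0.95)(0.6800) + (-0.35)(0.1600) + (-0.20)(0.0200) = 0.5860
adj(I−A) = Cᵀ =
  [ 0.6800   0.3000   0.3200]
  [ 0.1600   0.7600   0.4200]
  [ 0.0200   0.0950   0.7850]
(I − A)⁻¹ = adj(I−A) / det(I−A) ≈
  [   1.1604     0.5119     0.5461]
  [   0.2730     1.2969     0.7167]
  [   0.0341     0.1621     1.3396]
The output multiplier for sector j is the column-j sum of the Leontief inverse (I − A)⁻¹ = adj(I−A) / det(I−A).
Column M of adj(I−A): (0.3200, 0.4200, 0.7850); det(I−A) = 0.5860.
m_M = (0.3200 + 0.4200 + 0.7850) / 0.5860 = 1.525 / 0.5860 ≈ 2.602.

m_M = 2.602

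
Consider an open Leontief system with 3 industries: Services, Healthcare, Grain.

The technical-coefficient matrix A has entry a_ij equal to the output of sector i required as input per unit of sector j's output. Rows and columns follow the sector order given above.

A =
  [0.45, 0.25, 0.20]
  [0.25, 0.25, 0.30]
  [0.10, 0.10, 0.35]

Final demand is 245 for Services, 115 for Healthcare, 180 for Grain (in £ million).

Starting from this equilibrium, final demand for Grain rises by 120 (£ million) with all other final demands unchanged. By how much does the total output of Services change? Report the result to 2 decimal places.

Δx_1 = 147.14

I − A =
  [   0.55    -0.25    -0.20]
  [  -0.25     0.75    -0.30]
  [  -0.10    -0.10     0.65]
Cofactors of I−A, C_ij = (−1)^(i+j)·(minor ij) (rows/columns in the sector order above):
  C_11 = (0.75)(0.65) − (-0.30)(-0.10) = 0.4575
  C_12 = −[(-0.25)(0.65) − (-0.30)(-0.10)] = 0.1925
  C_13 = (-0.25)(-0.10) − (0.75)(-0.10) = 0.1000
  C_21 = −[(-0.25)(0.65) − (-0.20)(-0.10)] = 0.1825
  C_22 = (0.55)(0.65) − (-0.20)(-0.10) = 0.3375
  C_23 = −[(0.55)(-0.10) − (-0.25)(-0.10)] = 0.0800
  C_31 = (-0.25)(-0.30) − (-0.20)(0.75) = 0.2250
  C_32 = −[(0.55)(-0.30) − (-0.20)(-0.25)] = 0.2150
  C_33 = (0.55)(0.75) − (-0.25)(-0.25) = 0.3500
det(I−A) = Σ_j (I−A)_1j·C_1j = (0.55)(0.4575) + (-0.25)(0.1925) + (-0.20)(0.1000) = 0.1835
adj(I−A) = Cᵀ =
  [ 0.4575   0.1825   0.2250]
  [ 0.1925   0.3375   0.2150]
  [ 0.1000   0.0800   0.3500]
(I − A)⁻¹ = adj(I−A) / det(I−A) ≈
  [   2.4932     0.9946     1.2262]
  [   1.0490     1.8392     1.1717]
  [   0.5450     0.4360     1.9074]
Δx = (I − A)⁻¹ Δd with Δd having +120 in the Grain component and 0 elsewhere.
So Δx_1 = L_13 · (+120), where L_13 = adj(I−A)_13 / det(I−A) = 0.2250 / 0.1835.
Δx_1 = 0.2250 × (+120) / 0.1835 = 27.00 / 0.1835 ≈ 147.14.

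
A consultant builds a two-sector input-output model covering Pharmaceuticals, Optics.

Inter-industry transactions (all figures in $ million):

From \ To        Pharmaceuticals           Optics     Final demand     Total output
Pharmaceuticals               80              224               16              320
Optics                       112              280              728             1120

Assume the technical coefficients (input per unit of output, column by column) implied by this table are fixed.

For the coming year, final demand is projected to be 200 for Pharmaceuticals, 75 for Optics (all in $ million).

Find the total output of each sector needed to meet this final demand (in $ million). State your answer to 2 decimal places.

x_P = 335.03, x_O = 256.35

Technical coefficients a_ij = z_ij / X_j:
  a_PP = 80/320 = 0.25, a_OP = 112/320 = 0.35
  a_PO = 224/1120 = 0.20, a_OO = 280/1120 = 0.25
I − A =
  [   0.75    -0.20]
  [  -0.35     0.75]
det(I−A) = (0.75)(0.75) − (-0.20)(-0.35) = 0.4925
adj(I−A) = [[0.75, 0.20], [0.35, 0.75]]
(I − A)⁻¹ = adj(I−A) / det(I−A) ≈
  [   1.5228     0.4061]
  [   0.7107     1.5228]
x = (I − A)⁻¹ d = adj(I−A)·d / det(I−A), with det(I−A) = 0.4925:
  x_P = (0.75·200 + 0.20·75) / 0.4925 = 165.00 / 0.4925 ≈ 335.03
  x_O = (0.35·200 + 0.75·75) / 0.4925 = 126.25 / 0.4925 ≈ 256.35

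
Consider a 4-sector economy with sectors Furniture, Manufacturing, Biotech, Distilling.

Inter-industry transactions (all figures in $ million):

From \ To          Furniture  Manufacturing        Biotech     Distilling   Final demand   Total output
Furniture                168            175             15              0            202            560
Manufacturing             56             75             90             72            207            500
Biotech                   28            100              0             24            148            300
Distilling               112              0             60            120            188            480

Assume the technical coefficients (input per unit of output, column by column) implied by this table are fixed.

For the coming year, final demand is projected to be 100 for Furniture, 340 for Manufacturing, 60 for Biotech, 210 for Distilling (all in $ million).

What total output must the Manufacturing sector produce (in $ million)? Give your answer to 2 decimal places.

Technical coefficients a_ij = z_ij / X_j:
  a_11 = 168/560 = 0.30, a_21 = 56/560 = 0.10, a_31 = 28/560 = 0.05, a_41 = 112/560 = 0.20
  a_12 = 175/500 = 0.35, a_22 = 75/500 = 0.15, a_32 = 100/500 = 0.20, a_42 = 0/500 = 0.00
  a_13 = 15/300 = 0.05, a_23 = 90/300 = 0.30, a_33 = 0/300 = 0.00, a_43 = 60/300 = 0.20
  a_14 = 0/480 = 0.00, a_24 = 72/480 = 0.15, a_34 = 24/480 = 0.05, a_44 = 120/480 = 0.25
I − A =
  [   0.70    -0.35    -0.05     0.00]
  [  -0.10     0.85    -0.30    -0.15]
  [  -0.05    -0.20     1.00    -0.05]
  [  -0.20     0.00    -0.20     0.75]
Compute the cofactors C_ij = (−1)^(i+j)·(3×3 minor ij) of I−A; the adjugate is their transpose:
adj(I−A) = Cᵀ =
  [ 0.578000   0.266500   0.121125   0.061375]
  [ 0.119750   0.515625   0.183750   0.115375]
  [ 0.061375   0.121625   0.409500   0.051625]
  [ 0.170500   0.103500   0.141500   0.509625]
det(I−A) = Σ_j (I−A)_1j·C_1j = (0.70)(0.578000) + (-0.35)(0.119750) + (-0.05)(0.061375) + (0.00)(0.170500) = 0.35961875
(I − A)⁻¹ = adj(I−A) / det(I−A) ≈
  [   1.6073     0.7411     0.3368     0.1707]
  [   0.3330     1.4338     0.5110     0.3208]
  [   0.1707     0.3382     1.1387     0.1436]
  [   0.4741     0.2878     0.3935     1.4171]
x = (I − A)⁻¹ d = adj(I−A)·d / det(I−A), with det(I−A) = 0.35961875:
  x_1 = (0.578000·100 + 0.266500·340 + 0.121125·60 + 0.061375·210) / 0.35961875 = 168.56625 / 0.35961875 ≈ 468.74
  x_2 = (0.119750·100 + 0.515625·340 + 0.183750·60 + 0.115375·210) / 0.35961875 = 222.54125 / 0.35961875 ≈ 618.83
  x_3 = (0.061375·100 + 0.121625·340 + 0.409500·60 + 0.051625·210) / 0.35961875 = 82.90125 / 0.35961875 ≈ 230.53
  x_4 = (0.170500·100 + 0.103500·340 + 0.141500·60 + 0.509625·210) / 0.35961875 = 167.75125 / 0.35961875 ≈ 466.47

x_2 = 618.83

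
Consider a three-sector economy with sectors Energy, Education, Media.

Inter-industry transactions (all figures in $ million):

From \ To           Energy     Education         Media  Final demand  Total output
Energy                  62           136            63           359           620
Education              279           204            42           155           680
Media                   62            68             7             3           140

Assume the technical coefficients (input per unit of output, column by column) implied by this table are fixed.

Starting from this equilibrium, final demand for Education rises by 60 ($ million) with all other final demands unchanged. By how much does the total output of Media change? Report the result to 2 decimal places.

Technical coefficients a_ij = z_ij / X_j:
  a_11 = 62/620 = 0.10, a_21 = 279/620 = 0.45, a_31 = 62/620 = 0.10
  a_12 = 136/680 = 0.20, a_22 = 204/680 = 0.30, a_32 = 68/680 = 0.10
  a_13 = 63/140 = 0.45, a_23 = 42/140 = 0.30, a_33 = 7/140 = 0.05
I − A =
  [   0.90    -0.20    -0.45]
  [  -0.45     0.70    -0.30]
  [  -0.10    -0.10     0.95]
Cofactors of I−A, C_ij = (−1)^(i+j)·(minor ij) (rows/columns in the sector order above):
  C_11 = (0.70)(0.95) − (-0.30)(-0.10) = 0.6350
  C_12 = −[(-0.45)(0.95) − (-0.30)(-0.10)] = 0.4575
  C_13 = (-0.45)(-0.10) − (0.70)(-0.10) = 0.1150
  C_21 = −[(-0.20)(0.95) − (-0.45)(-0.10)] = 0.2350
  C_22 = (0.90)(0.95) − (-0.45)(-0.10) = 0.8100
  C_23 = −[(0.90)(-0.10) − (-0.20)(-0.10)] = 0.1100
  C_31 = (-0.20)(-0.30) − (-0.45)(0.70) = 0.3750
  C_32 = −[(0.90)(-0.30) − (-0.45)(-0.45)] = 0.4725
  C_33 = (0.90)(0.70) − (-0.20)(-0.45) = 0.5400
det(I−A) = Σ_j (I−A)_1j·C_1j = (0.90)(0.6350) + (-0.20)(0.4575) + (-0.45)(0.1150) = 0.42825
adj(I−A) = Cᵀ =
  [ 0.6350   0.2350   0.3750]
  [ 0.4575   0.8100   0.4725]
  [ 0.1150   0.1100   0.5400]
(I − A)⁻¹ = adj(I−A) / det(I−A) ≈
  [   1.4828     0.5487     0.8757]
  [   1.0683     1.8914     1.1033]
  [   0.2685     0.2569     1.2609]
Δx = (I − A)⁻¹ Δd with Δd having +60 in the Education component and 0 elsewhere.
So Δx_3 = L_32 · (+60), where L_32 = adj(I−A)_32 / det(I−A) = 0.1100 / 0.42825.
Δx_3 = 0.1100 × (+60) / 0.42825 = 6.60 / 0.42825 ≈ 15.41.

Δx_3 = 15.41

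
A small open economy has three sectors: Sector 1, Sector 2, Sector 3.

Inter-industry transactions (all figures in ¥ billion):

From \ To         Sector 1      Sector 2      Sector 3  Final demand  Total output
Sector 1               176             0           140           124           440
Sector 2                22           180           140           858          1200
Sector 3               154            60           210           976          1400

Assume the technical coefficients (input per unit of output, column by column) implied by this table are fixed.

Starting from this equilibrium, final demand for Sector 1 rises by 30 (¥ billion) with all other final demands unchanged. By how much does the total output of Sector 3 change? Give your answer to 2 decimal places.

Technical coefficients a_ij = z_ij / X_j:
  a_11 = 176/440 = 0.40, a_21 = 22/440 = 0.05, a_31 = 154/440 = 0.35
  a_12 = 0/1200 = 0.00, a_22 = 180/1200 = 0.15, a_32 = 60/1200 = 0.05
  a_13 = 140/1400 = 0.10, a_23 = 140/1400 = 0.10, a_33 = 210/1400 = 0.15
I − A =
  [   0.60     0.00    -0.10]
  [  -0.05     0.85    -0.10]
  [  -0.35    -0.05     0.85]
Cofactors of I−A, C_ij = (−1)^(i+j)·(minor ij) (rows/columns in the sector order above):
  C_11 = (0.85)(0.85) − (-0.10)(-0.05) = 0.7175
  C_12 = −[(-0.05)(0.85) − (-0.10)(-0.35)] = 0.0775
  C_13 = (-0.05)(-0.05) − (0.85)(-0.35) = 0.3000
  C_21 = −[(0.00)(0.85) − (-0.10)(-0.05)] = 0.0050
  C_22 = (0.60)(0.85) − (-0.10)(-0.35) = 0.4750
  C_23 = −[(0.60)(-0.05) − (0.00)(-0.35)] = 0.0300
  C_31 = (0.00)(-0.10) − (-0.10)(0.85) = 0.0850
  C_32 = −[(0.60)(-0.10) − (-0.10)(-0.05)] = 0.0650
  C_33 = (0.60)(0.85) − (0.00)(-0.05) = 0.5100
det(I−A) = Σ_j (I−A)_1j·C_1j = (0.60)(0.7175) + (0.00)(0.0775) + (-0.10)(0.3000) = 0.4005
adj(I−A) = Cᵀ =
  [ 0.7175   0.0050   0.0850]
  [ 0.0775   0.4750   0.0650]
  [ 0.3000   0.0300   0.5100]
(I − A)⁻¹ = adj(I−A) / det(I−A) ≈
  [   1.7915     0.0125     0.2122]
  [   0.1935     1.1860     0.1623]
  [   0.7491     0.0749     1.2734]
Δx = (I − A)⁻¹ Δd with Δd having +30 in the Sector 1 component and 0 elsewhere.
So Δx_3 = L_31 · (+30), where L_31 = adj(I−A)_31 / det(I−A) = 0.3000 / 0.4005.
Δx_3 = 0.3000 × (+30) / 0.4005 = 9.00 / 0.4005 ≈ 22.47.

Δx_3 = 22.47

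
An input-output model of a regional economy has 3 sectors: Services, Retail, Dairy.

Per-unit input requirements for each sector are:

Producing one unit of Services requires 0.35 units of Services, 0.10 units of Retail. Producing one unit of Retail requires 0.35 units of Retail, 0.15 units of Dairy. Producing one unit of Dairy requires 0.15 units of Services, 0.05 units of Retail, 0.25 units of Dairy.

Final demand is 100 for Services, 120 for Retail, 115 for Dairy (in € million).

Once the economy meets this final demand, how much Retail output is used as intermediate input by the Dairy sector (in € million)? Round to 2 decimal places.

z_RD = 9.97

I − A =
  [   0.65     0.00    -0.15]
  [  -0.10     0.65    -0.05]
  [   0.00    -0.15     0.75]
Cofactors of I−A, C_ij = (−1)^(i+j)·(minor ij) (rows/columns in the sector order above):
  C_11 = (0.65)(0.75) − (-0.05)(-0.15) = 0.4800
  C_12 = −[(-0.10)(0.75) − (-0.05)(0.00)] = 0.0750
  C_13 = (-0.10)(-0.15) − (0.65)(0.00) = 0.0150
  C_21 = −[(0.00)(0.75) − (-0.15)(-0.15)] = 0.0225
  C_22 = (0.65)(0.75) − (-0.15)(0.00) = 0.4875
  C_23 = −[(0.65)(-0.15) − (0.00)(0.00)] = 0.0975
  C_31 = (0.00)(-0.05) − (-0.15)(0.65) = 0.0975
  C_32 = −[(0.65)(-0.05) − (-0.15)(-0.10)] = 0.0475
  C_33 = (0.65)(0.65) − (0.00)(-0.10) = 0.4225
det(I−A) = Σ_j (I−A)_1j·C_1j = (0.65)(0.4800) + (0.00)(0.0750) + (-0.15)(0.0150) = 0.30975
adj(I−A) = Cᵀ =
  [ 0.4800   0.0225   0.0975]
  [ 0.0750   0.4875   0.0475]
  [ 0.0150   0.0975   0.4225]
(I − A)⁻¹ = adj(I−A) / det(I−A) ≈
  [   1.5496     0.0726     0.3148]
  [   0.2421     1.5738     0.1533]
  [   0.0484     0.3148     1.3640]
First solve x = (I − A)⁻¹ d = adj(I−A)·d / det(I−A); in particular x_D = (0.0150·100 + 0.0975·120 + 0.4225·115) / 0.30975 = 61.7875 / 0.30975 ≈ 199.4754.
Intermediate flow from R to D: z_RD = a_RD · x_D = 0.05 × 61.7875 / 0.30975 = 3.089375 / 0.30975 ≈ 9.97.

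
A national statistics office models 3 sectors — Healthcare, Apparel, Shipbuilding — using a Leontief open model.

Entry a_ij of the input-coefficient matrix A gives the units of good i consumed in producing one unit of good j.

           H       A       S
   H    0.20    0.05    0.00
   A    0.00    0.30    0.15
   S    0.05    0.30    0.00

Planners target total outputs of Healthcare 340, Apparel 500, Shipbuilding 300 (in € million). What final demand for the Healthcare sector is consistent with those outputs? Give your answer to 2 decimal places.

d_H = 247.00

I − A =
  [   0.80    -0.05     0.00]
  [   0.00     0.70    -0.15]
  [  -0.05    -0.30     1.00]
d = (I − A) x:
  d_H = (+0.80)·340 + (-0.05)·500 + (+0.00)·300 = 247.00
  d_A = (+0.00)·340 + (+0.70)·500 + (-0.15)·300 = 305.00
  d_S = (-0.05)·340 + (-0.30)·500 + (+1.00)·300 = 133.00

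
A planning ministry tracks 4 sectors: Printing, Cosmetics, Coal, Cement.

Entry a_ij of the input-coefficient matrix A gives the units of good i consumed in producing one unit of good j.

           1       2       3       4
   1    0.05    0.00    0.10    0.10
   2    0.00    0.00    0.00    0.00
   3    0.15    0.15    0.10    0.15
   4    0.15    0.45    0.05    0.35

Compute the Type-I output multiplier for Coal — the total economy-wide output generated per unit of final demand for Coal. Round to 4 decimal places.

I − A =
  [   0.95     0.00    -0.10    -0.10]
  [   0.00     1.00     0.00     0.00]
  [  -0.15    -0.15     0.90    -0.15]
  [  -0.15    -0.45    -0.05     0.65]
Compute the cofactors C_ij = (−1)^(i+j)·(3×3 minor ij) of I−A; the adjugate is their transpose:
adj(I−A) = Cᵀ =
  [ 0.577500   0.057750   0.070000   0.105000]
  [ 0.000000   0.522375   0.000000   0.000000]
  [ 0.120000   0.161250   0.602500   0.157500]
  [ 0.142500   0.387375   0.062500   0.840000]
det(I−A) = Σ_j (I−A)_1j·C_1j = (0.95)(0.577500) + (0.00)(0.000000) + (-0.10)(0.120000) + (-0.10)(0.142500) = 0.522375
(I − A)⁻¹ = adj(I−A) / det(I−A) ≈
  [   1.10553     0.11055     0.13400     0.20101]
  [   0.00000     1.00000     0.00000     0.00000]
  [   0.22972     0.30869     1.15339     0.30151]
  [   0.27279     0.74156     0.11965     1.60804]
The output multiplier for sector j is the column-j sum of the Leontief inverse (I − A)⁻¹ = adj(I−A) / det(I−A).
Column 3 of adj(I−A): (0.070000, 0.000000, 0.602500, 0.062500); det(I−A) = 0.522375.
m_3 = (0.070000 + 0.000000 + 0.602500 + 0.062500) / 0.522375 = 0.735 / 0.522375 ≈ 1.4070.

m_3 = 1.4070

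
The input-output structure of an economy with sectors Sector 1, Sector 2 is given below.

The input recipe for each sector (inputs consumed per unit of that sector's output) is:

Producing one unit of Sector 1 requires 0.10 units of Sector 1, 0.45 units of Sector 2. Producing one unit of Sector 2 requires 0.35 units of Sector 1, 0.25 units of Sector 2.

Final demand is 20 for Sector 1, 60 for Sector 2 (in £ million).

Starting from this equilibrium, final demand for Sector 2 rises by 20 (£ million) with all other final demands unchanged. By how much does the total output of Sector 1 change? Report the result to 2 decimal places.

Δx_1 = 13.53

I − A =
  [   0.90    -0.35]
  [  -0.45     0.75]
det(I−A) = (0.90)(0.75) − (-0.35)(-0.45) = 0.5175
adj(I−A) = [[0.75, 0.35], [0.45, 0.90]]
(I − A)⁻¹ = adj(I−A) / det(I−A) ≈
  [   1.4493     0.6763]
  [   0.8696     1.7391]
Δx = (I − A)⁻¹ Δd with Δd having +20 in the Sector 2 component and 0 elsewhere.
So Δx_1 = L_12 · (+20), where L_12 = adj(I−A)_12 / det(I−A) = 0.35 / 0.5175.
Δx_1 = 0.35 × (+20) / 0.5175 = 7.00 / 0.5175 ≈ 13.53.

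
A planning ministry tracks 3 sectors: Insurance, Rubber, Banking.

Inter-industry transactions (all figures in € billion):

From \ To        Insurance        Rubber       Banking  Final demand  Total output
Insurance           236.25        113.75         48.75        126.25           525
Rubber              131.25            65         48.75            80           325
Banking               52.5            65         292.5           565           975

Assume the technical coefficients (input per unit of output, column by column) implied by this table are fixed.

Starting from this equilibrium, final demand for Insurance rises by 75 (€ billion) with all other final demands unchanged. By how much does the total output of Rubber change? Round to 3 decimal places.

Technical coefficients a_ij = z_ij / X_j:
  a_II = 236.25/525 = 0.45, a_RI = 131.25/525 = 0.25, a_BI = 52.5/525 = 0.10
  a_IR = 113.75/325 = 0.35, a_RR = 65/325 = 0.20, a_BR = 65/325 = 0.20
  a_IB = 48.75/975 = 0.05, a_RB = 48.75/975 = 0.05, a_BB = 292.5/975 = 0.30
I − A =
  [   0.55    -0.35    -0.05]
  [  -0.25     0.80    -0.05]
  [  -0.10    -0.20     0.70]
Cofactors of I−A, C_ij = (−1)^(i+j)·(minor ij) (rows/columns in the sector order above):
  C_11 = (0.80)(0.70) − (-0.05)(-0.20) = 0.5500
  C_12 = −[(-0.25)(0.70) − (-0.05)(-0.10)] = 0.1800
  C_13 = (-0.25)(-0.20) − (0.80)(-0.10) = 0.1300
  C_21 = −[(-0.35)(0.70) − (-0.05)(-0.20)] = 0.2550
  C_22 = (0.55)(0.70) − (-0.05)(-0.10) = 0.3800
  C_23 = −[(0.55)(-0.20) − (-0.35)(-0.10)] = 0.1450
  C_31 = (-0.35)(-0.05) − (-0.05)(0.80) = 0.0575
  C_32 = −[(0.55)(-0.05) − (-0.05)(-0.25)] = 0.0400
  C_33 = (0.55)(0.80) − (-0.35)(-0.25) = 0.3525
det(I−A) = Σ_j (I−A)_1j·C_1j = (0.55)(0.5500) + (-0.35)(0.1800) + (-0.05)(0.1300) = 0.2330
adj(I−A) = Cᵀ =
  [ 0.5500   0.2550   0.0575]
  [ 0.1800   0.3800   0.0400]
  [ 0.1300   0.1450   0.3525]
(I − A)⁻¹ = adj(I−A) / det(I−A) ≈
  [   2.3605     1.0944     0.2468]
  [   0.7725     1.6309     0.1717]
  [   0.5579     0.6223     1.5129]
Δx = (I − A)⁻¹ Δd with Δd having +75 in the Insurance component and 0 elsewhere.
So Δx_R = L_RI · (+75), where L_RI = adj(I−A)_RI / det(I−A) = 0.1800 / 0.2330.
Δx_R = 0.1800 × (+75) / 0.2330 = 13.50 / 0.2330 ≈ 57.940.

Δx_R = 57.940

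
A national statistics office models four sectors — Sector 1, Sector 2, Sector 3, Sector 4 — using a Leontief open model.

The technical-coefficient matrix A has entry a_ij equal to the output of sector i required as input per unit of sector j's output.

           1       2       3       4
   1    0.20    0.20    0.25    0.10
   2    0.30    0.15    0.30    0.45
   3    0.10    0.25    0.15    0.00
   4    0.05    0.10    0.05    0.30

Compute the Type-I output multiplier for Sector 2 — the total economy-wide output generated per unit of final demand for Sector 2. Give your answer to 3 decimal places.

I − A =
  [   0.80    -0.20    -0.25    -0.10]
  [  -0.30     0.85    -0.30    -0.45]
  [  -0.10    -0.25     0.85     0.00]
  [  -0.05    -0.10    -0.05     0.70]
Compute the cofactors C_ij = (−1)^(i+j)·(3×3 minor ij) of I−A; the adjugate is their transpose:
adj(I−A) = Cᵀ =
  [ 0.409375   0.172500   0.191250   0.169375]
  [ 0.220875   0.453750   0.244125   0.323250]
  [ 0.113125   0.153750   0.386250   0.115000]
  [ 0.068875   0.088125   0.076125   0.421000]
det(I−A) = Σ_j (I−A)_1j·C_1j = (0.80)(0.409375) + (-0.20)(0.220875) + (-0.25)(0.113125) + (-0.10)(0.068875) = 0.24815625
(I − A)⁻¹ = adj(I−A) / det(I−A) ≈
  [   1.6497     0.6951     0.7707     0.6825]
  [   0.8901     1.8285     0.9838     1.3026]
  [   0.4559     0.6196     1.5565     0.4634]
  [   0.2775     0.3551     0.3068     1.6965]
The output multiplier for sector j is the column-j sum of the Leontief inverse (I − A)⁻¹ = adj(I−A) / det(I−A).
Column 2 of adj(I−A): (0.172500, 0.453750, 0.153750, 0.088125); det(I−A) = 0.24815625.
m_2 = (0.172500 + 0.453750 + 0.153750 + 0.088125) / 0.24815625 = 0.868125 / 0.24815625 ≈ 3.498.

m_2 = 3.498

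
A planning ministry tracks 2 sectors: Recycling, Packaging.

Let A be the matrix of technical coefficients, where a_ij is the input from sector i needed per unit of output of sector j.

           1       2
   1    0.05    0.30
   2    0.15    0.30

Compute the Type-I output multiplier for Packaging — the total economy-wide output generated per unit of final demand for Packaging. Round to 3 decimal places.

I − A =
  [   0.95    -0.30]
  [  -0.15     0.70]
det(I−A) = (0.95)(0.70) − (-0.30)(-0.15) = 0.6200
adj(I−A) = [[0.70, 0.30], [0.15, 0.95]]
(I − A)⁻¹ = adj(I−A) / det(I−A) ≈
  [   1.1290     0.4839]
  [   0.2419     1.5323]
The output multiplier for sector j is the column-j sum of the Leontief inverse (I − A)⁻¹ = adj(I−A) / det(I−A).
Column 2 of adj(I−A): (0.30, 0.95); det(I−A) = 0.6200.
m_2 = (0.30 + 0.95) / 0.6200 = 1.25 / 0.6200 ≈ 2.016.

m_2 = 2.016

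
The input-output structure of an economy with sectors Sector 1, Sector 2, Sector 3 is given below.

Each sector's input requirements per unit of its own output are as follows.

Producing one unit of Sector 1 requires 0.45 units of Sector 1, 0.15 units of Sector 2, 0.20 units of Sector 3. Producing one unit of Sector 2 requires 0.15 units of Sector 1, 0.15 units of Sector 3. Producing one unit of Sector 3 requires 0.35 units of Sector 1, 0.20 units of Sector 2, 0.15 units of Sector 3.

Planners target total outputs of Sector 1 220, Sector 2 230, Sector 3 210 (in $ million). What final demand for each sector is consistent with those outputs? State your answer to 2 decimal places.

I − A =
  [   0.55    -0.15    -0.35]
  [  -0.15     1.00    -0.20]
  [  -0.20    -0.15     0.85]
d = (I − A) x:
  d_1 = (+0.55)·220 + (-0.15)·230 + (-0.35)·210 = 13.00
  d_2 = (-0.15)·220 + (+1.00)·230 + (-0.20)·210 = 155.00
  d_3 = (-0.20)·220 + (-0.15)·230 + (+0.85)·210 = 100.00

d_1 = 13.00, d_2 = 155.00, d_3 = 100.00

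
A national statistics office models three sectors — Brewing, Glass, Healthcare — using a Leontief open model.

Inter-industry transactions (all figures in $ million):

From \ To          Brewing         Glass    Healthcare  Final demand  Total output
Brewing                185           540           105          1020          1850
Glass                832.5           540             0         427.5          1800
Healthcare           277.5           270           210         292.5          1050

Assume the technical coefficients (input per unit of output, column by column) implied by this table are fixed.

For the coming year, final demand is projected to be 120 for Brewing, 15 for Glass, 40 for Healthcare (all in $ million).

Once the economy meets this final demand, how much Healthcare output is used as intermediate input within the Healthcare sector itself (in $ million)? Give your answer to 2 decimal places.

z_HH = 22.81

Technical coefficients a_ij = z_ij / X_j:
  a_BB = 185/1850 = 0.10, a_GB = 832.5/1850 = 0.45, a_HB = 277.5/1850 = 0.15
  a_BG = 540/1800 = 0.30, a_GG = 540/1800 = 0.30, a_HG = 270/1800 = 0.15
  a_BH = 105/1050 = 0.10, a_GH = 0/1050 = 0.00, a_HH = 210/1050 = 0.20
I − A =
  [   0.90    -0.30    -0.10]
  [  -0.45     0.70     0.00]
  [  -0.15    -0.15     0.80]
Cofactors of I−A, C_ij = (−1)^(i+j)·(minor ij) (rows/columns in the sector order above):
  C_11 = (0.70)(0.80) − (0.00)(-0.15) = 0.5600
  C_12 = −[(-0.45)(0.80) − (0.00)(-0.15)] = 0.3600
  C_13 = (-0.45)(-0.15) − (0.70)(-0.15) = 0.1725
  C_21 = −[(-0.30)(0.80) − (-0.10)(-0.15)] = 0.2550
  C_22 = (0.90)(0.80) − (-0.10)(-0.15) = 0.7050
  C_23 = −[(0.90)(-0.15) − (-0.30)(-0.15)] = 0.1800
  C_31 = (-0.30)(0.00) − (-0.10)(0.70) = 0.0700
  C_32 = −[(0.90)(0.00) − (-0.10)(-0.45)] = 0.0450
  C_33 = (0.90)(0.70) − (-0.30)(-0.45) = 0.4950
det(I−A) = Σ_j (I−A)_1j·C_1j = (0.90)(0.5600) + (-0.30)(0.3600) + (-0.10)(0.1725) = 0.37875
adj(I−A) = Cᵀ =
  [ 0.5600   0.2550   0.0700]
  [ 0.3600   0.7050   0.0450]
  [ 0.1725   0.1800   0.4950]
(I − A)⁻¹ = adj(I−A) / det(I−A) ≈
  [   1.4785     0.6733     0.1848]
  [   0.9505     1.8614     0.1188]
  [   0.4554     0.4752     1.3069]
First solve x = (I − A)⁻¹ d = adj(I−A)·d / det(I−A); in particular x_H = (0.1725·120 + 0.1800·15 + 0.4950·40) / 0.37875 = 43.20 / 0.37875 ≈ 114.0594.
Intermediate flow from H to H: z_HH = a_HH · x_H = 0.20 × 43.20 / 0.37875 = 8.64 / 0.37875 ≈ 22.81.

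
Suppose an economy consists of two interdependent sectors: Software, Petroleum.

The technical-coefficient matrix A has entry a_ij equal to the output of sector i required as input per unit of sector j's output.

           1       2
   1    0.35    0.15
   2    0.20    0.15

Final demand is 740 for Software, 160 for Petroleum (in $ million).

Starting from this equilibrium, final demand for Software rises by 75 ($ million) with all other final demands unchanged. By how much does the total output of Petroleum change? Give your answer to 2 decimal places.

I − A =
  [   0.65    -0.15]
  [  -0.20     0.85]
det(I−A) = (0.65)(0.85) − (-0.15)(-0.20) = 0.5225
adj(I−A) = [[0.85, 0.15], [0.20, 0.65]]
(I − A)⁻¹ = adj(I−A) / det(I−A) ≈
  [   1.6268     0.2871]
  [   0.3828     1.2440]
Δx = (I − A)⁻¹ Δd with Δd having +75 in the Software component and 0 elsewhere.
So Δx_2 = L_21 · (+75), where L_21 = adj(I−A)_21 / det(I−A) = 0.20 / 0.5225.
Δx_2 = 0.20 × (+75) / 0.5225 = 15.00 / 0.5225 ≈ 28.71.

Δx_2 = 28.71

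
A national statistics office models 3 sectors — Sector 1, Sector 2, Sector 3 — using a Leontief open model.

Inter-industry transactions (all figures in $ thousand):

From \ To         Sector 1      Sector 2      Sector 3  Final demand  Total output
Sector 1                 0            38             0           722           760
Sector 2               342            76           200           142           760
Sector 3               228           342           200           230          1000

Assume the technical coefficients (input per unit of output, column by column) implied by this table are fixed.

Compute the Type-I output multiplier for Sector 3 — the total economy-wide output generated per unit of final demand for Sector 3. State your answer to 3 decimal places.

m_3 = 1.786

Technical coefficients a_ij = z_ij / X_j:
  a_11 = 0/760 = 0.00, a_21 = 342/760 = 0.45, a_31 = 228/760 = 0.30
  a_12 = 38/760 = 0.05, a_22 = 76/760 = 0.10, a_32 = 342/760 = 0.45
  a_13 = 0/1000 = 0.00, a_23 = 200/1000 = 0.20, a_33 = 200/1000 = 0.20
I − A =
  [   1.00    -0.05     0.00]
  [  -0.45     0.90    -0.20]
  [  -0.30    -0.45     0.80]
Cofactors of I−A, C_ij = (−1)^(i+j)·(minor ij) (rows/columns in the sector order above):
  C_11 = (0.90)(0.80) − (-0.20)(-0.45) = 0.6300
  C_12 = −[(-0.45)(0.80) − (-0.20)(-0.30)] = 0.4200
  C_13 = (-0.45)(-0.45) − (0.90)(-0.30) = 0.4725
  C_21 = −[(-0.05)(0.80) − (0.00)(-0.45)] = 0.0400
  C_22 = (1.00)(0.80) − (0.00)(-0.30) = 0.8000
  C_23 = −[(1.00)(-0.45) − (-0.05)(-0.30)] = 0.4650
  C_31 = (-0.05)(-0.20) − (0.00)(0.90) = 0.0100
  C_32 = −[(1.00)(-0.20) − (0.00)(-0.45)] = 0.2000
  C_33 = (1.00)(0.90) − (-0.05)(-0.45) = 0.8775
det(I−A) = Σ_j (I−A)_1j·C_1j = (1.00)(0.6300) + (-0.05)(0.4200) + (0.00)(0.4725) = 0.6090
adj(I−A) = Cᵀ =
  [ 0.6300   0.0400   0.0100]
  [ 0.4200   0.8000   0.2000]
  [ 0.4725   0.4650   0.8775]
(I − A)⁻¹ = adj(I−A) / det(I−A) ≈
  [   1.0345     0.0657     0.0164]
  [   0.6897     1.3136     0.3284]
  [   0.7759     0.7635     1.4409]
The output multiplier for sector j is the column-j sum of the Leontief inverse (I − A)⁻¹ = adj(I−A) / det(I−A).
Column 3 of adj(I−A): (0.0100, 0.2000, 0.8775); det(I−A) = 0.6090.
m_3 = (0.0100 + 0.2000 + 0.8775) / 0.6090 = 1.0875 / 0.6090 ≈ 1.786.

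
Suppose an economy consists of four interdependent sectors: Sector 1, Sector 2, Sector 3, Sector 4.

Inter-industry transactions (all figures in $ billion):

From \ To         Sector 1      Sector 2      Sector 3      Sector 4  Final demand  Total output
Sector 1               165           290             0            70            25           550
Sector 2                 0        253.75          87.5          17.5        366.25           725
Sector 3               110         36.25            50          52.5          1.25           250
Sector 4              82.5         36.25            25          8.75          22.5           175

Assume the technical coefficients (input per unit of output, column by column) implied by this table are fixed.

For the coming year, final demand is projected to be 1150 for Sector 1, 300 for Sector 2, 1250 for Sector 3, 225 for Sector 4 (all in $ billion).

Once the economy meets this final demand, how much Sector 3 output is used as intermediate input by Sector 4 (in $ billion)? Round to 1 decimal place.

Technical coefficients a_ij = z_ij / X_j:
  a_11 = 165/550 = 0.30, a_21 = 0/550 = 0.00, a_31 = 110/550 = 0.20, a_41 = 82.5/550 = 0.15
  a_12 = 290/725 = 0.40, a_22 = 253.75/725 = 0.35, a_32 = 36.25/725 = 0.05, a_42 = 36.25/725 = 0.05
  a_13 = 0/250 = 0.00, a_23 = 87.5/250 = 0.35, a_33 = 50/250 = 0.20, a_43 = 25/250 = 0.10
  a_14 = 70/175 = 0.40, a_24 = 17.5/175 = 0.10, a_34 = 52.5/175 = 0.30, a_44 = 8.75/175 = 0.05
I − A =
  [   0.70    -0.40     0.00    -0.40]
  [   0.00     0.65    -0.35    -0.10]
  [  -0.20    -0.05     0.80    -0.30]
  [  -0.15    -0.05    -0.10     0.95]
Compute the cofactors C_ij = (−1)^(i+j)·(3×3 minor ij) of I−A; the adjugate is their transpose:
adj(I−A) = Cᵀ =
  [ 0.448125   0.310000   0.170000   0.275000]
  [ 0.096250   0.455000   0.218750   0.157500]
  [ 0.152500   0.138750   0.383750   0.200000]
  [ 0.091875   0.087500   0.078750   0.323750]
det(I−A) = Σ_j (I−A)_1j·C_1j = (0.70)(0.448125) + (-0.40)(0.096250) + (0.00)(0.152500) + (-0.40)(0.091875) = 0.2384375
(I − A)⁻¹ = adj(I−A) / det(I−A) ≈
  [   1.8794     1.3001     0.7130     1.1533]
  [   0.4037     1.9083     0.9174     0.6606]
  [   0.6396     0.5819     1.6094     0.8388]
  [   0.3853     0.3670     0.3303     1.3578]
First solve x = (I − A)⁻¹ d = adj(I−A)·d / det(I−A); in particular x_4 = (0.091875·1150 + 0.087500·300 + 0.078750·1250 + 0.323750·225) / 0.2384375 = 303.1875 / 0.2384375 ≈ 1271.560.
Intermediate flow from 3 to 4: z_34 = a_34 · x_4 = 0.30 × 303.1875 / 0.2384375 = 90.95625 / 0.2384375 ≈ 381.5.

z_34 = 381.5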